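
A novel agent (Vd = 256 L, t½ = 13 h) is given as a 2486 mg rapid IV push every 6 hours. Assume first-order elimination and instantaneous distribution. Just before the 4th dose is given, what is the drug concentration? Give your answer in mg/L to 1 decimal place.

15.9 mg/L

f = (1/2)^(τ/t½) = (1/2)^(6/13) ≈ 0.7262.
C₀ = D/Vd = 2486/256 ≈ 9.711 mg/L.
Before the 4th dose, 3 doses have been given. Superposition: Cmin = C₀·(f + f² + … + f^3).
≈ 9.711 × (0.7262 + 0.5274 + 0.3830) ≈ 9.711 × 1.6366 ≈ 15.893 mg/L.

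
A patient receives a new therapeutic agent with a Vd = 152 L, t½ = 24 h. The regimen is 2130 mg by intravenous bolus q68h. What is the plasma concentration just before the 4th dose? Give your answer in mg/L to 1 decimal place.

f = (1/2)^(τ/t½) = (1/2)^(68/24) ≈ 0.1403.
C₀ = D/Vd = 2130/152 ≈ 14.013 mg/L.
Before the 4th dose, 3 doses have been given. Superposition: Cmin = C₀·(f + f² + … + f^3).
≈ 14.013 × (0.1403 + 0.0197 + 0.0028) ≈ 14.013 × 0.1628 ≈ 2.281 mg/L.

2.3 mg/L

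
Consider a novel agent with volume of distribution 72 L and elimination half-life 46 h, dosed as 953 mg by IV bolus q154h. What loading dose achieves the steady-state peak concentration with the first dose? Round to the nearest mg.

f = (1/2)^(154/46) ≈ 0.098221; accumulation ratio R = 1/(1−f) ≈ 1.10892.
Loading dose to hit Cmax,ss on first dose: D_load = D_maint·R ≈ 953 × 1.10892 ≈ 1056.80 mg.

1057 mg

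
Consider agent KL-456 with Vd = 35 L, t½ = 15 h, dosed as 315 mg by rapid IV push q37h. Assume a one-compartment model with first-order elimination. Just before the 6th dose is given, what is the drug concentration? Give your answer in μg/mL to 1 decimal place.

f = (1/2)^(τ/t½) = (1/2)^(37/15) ≈ 0.1809.
C₀ = D/Vd = 315/35 ≈ 9.000 μg/mL.
Before the 6th dose, 5 doses have been given. Superposition: Cmin = C₀·(f + f² + … + f^5).
≈ 9.000 × (0.1809 + 0.0327 + 0.0059 + 0.0011 + 0.0002) ≈ 9.000 × 0.2208 ≈ 1.987 μg/mL.

2.0 μg/mL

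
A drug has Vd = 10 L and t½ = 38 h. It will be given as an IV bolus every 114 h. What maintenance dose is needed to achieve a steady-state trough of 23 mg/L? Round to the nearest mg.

1610 mg

τ/t½ = 114/38 ≈ 3, so f = (1/2)^(114/38) ≈ 0.125000.
Cmin,ss = (D/Vd)·f/(1−f), so D = Cmin,ss·Vd·(1−f)/f.
D = 23 × 10 × (1−f)/f ≈ 23 × 10 × 7.00000 ≈ 1610.00 mg.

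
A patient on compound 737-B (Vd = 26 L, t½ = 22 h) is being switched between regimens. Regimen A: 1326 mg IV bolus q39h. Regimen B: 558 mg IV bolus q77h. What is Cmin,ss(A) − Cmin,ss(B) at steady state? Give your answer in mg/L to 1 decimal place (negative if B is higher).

Regimen A: f = (1/2)^(39/22) ≈ 0.2927; Cmin,ss = (1326/26)·f/(1−f) ≈ 21.105 mg/L.
Regimen B: f = (1/2)^(77/22) ≈ 0.0884; Cmin,ss = (558/26)·f/(1−f) ≈ 2.081 mg/L.
Difference ≈ 21.105 − 2.081 ≈ 19.024 mg/L.

19.0 mg/L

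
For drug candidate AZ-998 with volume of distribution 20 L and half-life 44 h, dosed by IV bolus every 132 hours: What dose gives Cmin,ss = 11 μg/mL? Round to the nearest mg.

1540 mg

τ/t½ = 132/44 ≈ 3, so f = (1/2)^(132/44) ≈ 0.125000.
Cmin,ss = (D/Vd)·f/(1−f), so D = Cmin,ss·Vd·(1−f)/f.
D = 11 × 20 × (1−f)/f ≈ 11 × 20 × 7.00000 ≈ 1540.00 mg.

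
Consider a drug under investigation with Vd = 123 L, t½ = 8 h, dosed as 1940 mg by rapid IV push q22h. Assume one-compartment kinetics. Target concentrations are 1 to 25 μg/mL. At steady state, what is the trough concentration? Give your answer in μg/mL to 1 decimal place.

k = ln2/t½ = ln2/8 ≈ 0.086643 h⁻¹; fraction remaining f = e^(−kτ) = e^(−0.086643×22) ≈ 0.1487.
Single-dose peak C₀ = D/Vd = 1940/123 ≈ 15.772 μg/mL.
Steady-state trough Cmin,ss = C₀·f/(1−f) ≈ 15.772 × 0.1487/0.8513 ≈ 2.755 μg/mL.
Trough 2.8 μg/mL vs MEC 1 μg/mL: adequate.

2.8 μg/mL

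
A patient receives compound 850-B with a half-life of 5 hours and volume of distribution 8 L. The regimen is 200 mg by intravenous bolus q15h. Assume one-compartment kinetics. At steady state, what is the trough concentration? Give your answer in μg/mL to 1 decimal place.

3.6 μg/mL

τ = 15 h = 3 half-lives, so f = (1/2)^3 = 0.125.
At steady state, R = 1/(1 − 0.125) = 8/7.
Single-dose peak C₀ = D/Vd = 200/8 = 25 μg/mL.
Steady-state peak Cmax,ss = C₀·R = 25 × 8/7 ≈ 28.571 μg/mL.
Steady-state trough Cmin,ss = Cmax,ss·f ≈ 28.571 × 0.125 ≈ 3.571 μg/mL.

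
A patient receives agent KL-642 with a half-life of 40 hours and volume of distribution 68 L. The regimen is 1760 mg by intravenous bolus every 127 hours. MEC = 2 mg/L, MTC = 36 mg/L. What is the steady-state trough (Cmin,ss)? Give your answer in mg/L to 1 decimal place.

k = ln2/t½ = ln2/40 ≈ 0.017329 h⁻¹; fraction remaining f = e^(−kτ) = e^(−0.017329×127) ≈ 0.1107.
At steady state, accumulation factor R = 1/(1 − e^(−kτ)) ≈ 1.1245.
Single-dose peak C₀ = D/Vd = 1760/68 ≈ 25.882 mg/L.
Cmax,ss = C₀/(1 − f) ≈ 25.882/0.8893 ≈ 29.104 mg/L.
Steady-state trough Cmin,ss = Cmax,ss·f ≈ 29.104 × 0.1107 ≈ 3.222 mg/L.
Trough 3.2 mg/L vs MEC 2 mg/L: adequate.

3.2 mg/L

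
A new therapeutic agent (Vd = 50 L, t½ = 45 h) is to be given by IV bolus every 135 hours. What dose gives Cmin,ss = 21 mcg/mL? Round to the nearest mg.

7350 mg

τ/t½ = 135/45 ≈ 3, so f = (1/2)^(135/45) ≈ 0.125000.
Cmin,ss = (D/Vd)·f/(1−f), so D = Cmin,ss·Vd·(1−f)/f.
D = 21 × 50 × (1−f)/f ≈ 21 × 50 × 7.00000 ≈ 7350.00 mg.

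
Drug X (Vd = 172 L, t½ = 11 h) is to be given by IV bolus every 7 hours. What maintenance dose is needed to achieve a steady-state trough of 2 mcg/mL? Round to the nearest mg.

191 mg

τ/t½ = 7/11 ≈ 0.63636, so f = (1/2)^(7/11) ≈ 0.643332.
Cmin,ss = (D/Vd)·f/(1−f), so D = Cmin,ss·Vd·(1−f)/f.
D = 2 × 172 × (1−f)/f ≈ 2 × 172 × 0.55441 ≈ 190.72 mg.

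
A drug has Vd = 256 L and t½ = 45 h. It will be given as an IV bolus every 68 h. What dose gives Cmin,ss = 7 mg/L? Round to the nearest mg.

3316 mg

τ/t½ = 68/45 ≈ 1.5111, so f = (1/2)^(68/45) ≈ 0.350841.
Cmin,ss = (D/Vd)·f/(1−f), so D = Cmin,ss·Vd·(1−f)/f.
D = 7 × 256 × (1−f)/f ≈ 7 × 256 × 1.85029 ≈ 3315.72 mg.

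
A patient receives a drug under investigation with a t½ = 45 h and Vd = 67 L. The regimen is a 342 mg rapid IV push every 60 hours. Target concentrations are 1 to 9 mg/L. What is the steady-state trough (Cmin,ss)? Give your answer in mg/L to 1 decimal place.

3.4 mg/L

Over one 60-h interval, 60/45 ≈ 1.3333 half-lives elapse, leaving f ≈ 0.3969 of each dose.
Accumulation ratio R = 1/(1 − f) ≈ 1/0.6031 ≈ 1.6581.
Single-dose peak C₀ = D/Vd = 342/67 ≈ 5.104 mg/L.
Cmax,ss = C₀/(1 − f) ≈ 5.104/0.6031 ≈ 8.463 mg/L.
Steady-state trough Cmin,ss = Cmax,ss·f ≈ 8.463 × 0.3969 ≈ 3.359 mg/L.
Trough 3.4 mg/L vs MEC 1 mg/L: adequate.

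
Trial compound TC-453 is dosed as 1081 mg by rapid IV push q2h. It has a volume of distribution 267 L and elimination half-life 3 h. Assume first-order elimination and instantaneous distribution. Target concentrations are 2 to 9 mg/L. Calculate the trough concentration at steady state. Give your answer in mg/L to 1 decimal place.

6.9 mg/L

Over one 2-h interval, 2/3 ≈ 0.66667 half-lives elapse, leaving f ≈ 0.6300 of each dose.
Single-dose peak C₀ = D/Vd = 1081/267 ≈ 4.049 mg/L.
Steady-state trough Cmin,ss = C₀·f/(1−f) ≈ 4.049 × 0.6300/0.3700 ≈ 6.894 mg/L.
Trough 6.9 mg/L vs MEC 2 mg/L: adequate.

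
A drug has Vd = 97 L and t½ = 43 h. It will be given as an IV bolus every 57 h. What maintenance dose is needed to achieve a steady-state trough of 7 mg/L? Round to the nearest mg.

1023 mg

τ/t½ = 57/43 ≈ 1.3256, so f = (1/2)^(57/43) ≈ 0.398988.
Cmin,ss = (D/Vd)·f/(1−f), so D = Cmin,ss·Vd·(1−f)/f.
D = 7 × 97 × (1−f)/f ≈ 7 × 97 × 1.50634 ≈ 1022.80 mg.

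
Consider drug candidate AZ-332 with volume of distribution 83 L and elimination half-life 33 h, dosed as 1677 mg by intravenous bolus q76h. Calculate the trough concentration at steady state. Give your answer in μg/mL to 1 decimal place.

k = ln2/t½ = ln2/33 ≈ 0.021004 h⁻¹; fraction remaining f = e^(−kτ) = e^(−0.021004×76) ≈ 0.2026.
Accumulation ratio R = 1/(1 − f) ≈ 1/0.7974 ≈ 1.2541.
Single-dose peak C₀ = D/Vd = 1677/83 ≈ 20.205 μg/mL.
Cmax,ss = C₀/(1 − f) ≈ 20.205/0.7974 ≈ 25.339 μg/mL.
One interval later, Cmin,ss = Cmax,ss·e^(−kτ) ≈ 25.339 × 0.2026 ≈ 5.134 μg/mL.

5.1 μg/mL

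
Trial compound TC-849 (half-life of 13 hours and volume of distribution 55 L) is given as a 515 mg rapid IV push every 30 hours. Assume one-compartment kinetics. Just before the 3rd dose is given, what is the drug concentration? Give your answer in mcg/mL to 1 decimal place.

f = (1/2)^(τ/t½) = (1/2)^(30/13) ≈ 0.2020.
C₀ = D/Vd = 515/55 ≈ 9.364 mcg/mL.
Before the 3rd dose, 2 doses have been given. Superposition: Cmin = C₀·(f + f²).
≈ 9.364 × (0.2020 + 0.0408) ≈ 9.364 × 0.2428 ≈ 2.274 mcg/mL.

2.3 mcg/mL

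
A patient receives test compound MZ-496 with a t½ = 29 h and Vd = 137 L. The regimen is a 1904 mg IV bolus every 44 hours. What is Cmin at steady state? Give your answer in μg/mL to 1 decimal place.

7.5 μg/mL

τ/t½ = 44/29 ≈ 1.5172, so fraction remaining f = (1/2)^(44/29) ≈ 0.3494.
Single-dose peak C₀ = D/Vd = 1904/137 ≈ 13.898 μg/mL.
Steady-state trough Cmin,ss = C₀·f/(1−f) ≈ 13.898 × 0.3494/0.6506 ≈ 7.464 μg/mL.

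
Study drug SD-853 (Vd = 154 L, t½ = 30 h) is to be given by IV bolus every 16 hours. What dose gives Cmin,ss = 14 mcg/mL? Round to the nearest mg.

τ/t½ = 16/30 ≈ 0.53333, so f = (1/2)^(16/30) ≈ 0.690956.
Cmin,ss = (D/Vd)·f/(1−f), so D = Cmin,ss·Vd·(1−f)/f.
D = 14 × 154 × (1−f)/f ≈ 14 × 154 × 0.44727 ≈ 964.31 mg.

964 mg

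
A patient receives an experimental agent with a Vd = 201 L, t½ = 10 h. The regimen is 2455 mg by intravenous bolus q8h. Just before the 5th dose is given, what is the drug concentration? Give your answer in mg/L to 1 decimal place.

14.7 mg/L

f = (1/2)^(τ/t½) = (1/2)^(8/10) ≈ 0.5743.
C₀ = D/Vd = 2455/201 ≈ 12.214 mg/L.
Before the 5th dose, 4 doses have been given. Superposition: Cmin = C₀·(f + f² + … + f^4).
≈ 12.214 × (0.5743 + 0.3298 + 0.1894 + 0.1088) ≈ 12.214 × 1.2023 ≈ 14.685 mg/L.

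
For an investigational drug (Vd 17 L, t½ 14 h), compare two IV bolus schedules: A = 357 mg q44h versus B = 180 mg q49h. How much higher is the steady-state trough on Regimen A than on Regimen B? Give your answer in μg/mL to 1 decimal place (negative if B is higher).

1.7 μg/mL

Regimen A: f = (1/2)^(44/14) ≈ 0.1132; Cmin,ss = (357/17)·f/(1−f) ≈ 2.681 μg/mL.
Regimen B: f = (1/2)^(49/14) ≈ 0.0884; Cmin,ss = (180/17)·f/(1−f) ≈ 1.027 μg/mL.
Difference ≈ 2.681 − 1.027 ≈ 1.654 μg/mL.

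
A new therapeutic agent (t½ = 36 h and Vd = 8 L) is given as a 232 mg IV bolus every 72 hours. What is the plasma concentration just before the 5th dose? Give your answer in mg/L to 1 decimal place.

9.6 mg/L

f = (1/2)^(τ/t½) = (1/2)^(72/36) ≈ 0.2500.
C₀ = D/Vd = 232/8 ≈ 29.000 mg/L.
Before the 5th dose, 4 doses have been given. Superposition: Cmin = C₀·(f + f² + … + f^4).
≈ 29.000 × (0.2500 + 0.0625 + 0.0156 + 0.0039) ≈ 29.000 × 0.3320 ≈ 9.628 mg/L.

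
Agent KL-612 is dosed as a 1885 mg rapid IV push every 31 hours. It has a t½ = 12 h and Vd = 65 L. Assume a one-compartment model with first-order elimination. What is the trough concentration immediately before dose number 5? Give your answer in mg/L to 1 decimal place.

f = (1/2)^(τ/t½) = (1/2)^(31/12) ≈ 0.1669.
C₀ = D/Vd = 1885/65 ≈ 29.000 mg/L.
Before the 5th dose, 4 doses have been given. Superposition: Cmin = C₀·(f + f² + … + f^4).
≈ 29.000 × (0.1669 + 0.0279 + 0.0046 + 0.0008) ≈ 29.000 × 0.2002 ≈ 5.806 mg/L.

5.8 mg/L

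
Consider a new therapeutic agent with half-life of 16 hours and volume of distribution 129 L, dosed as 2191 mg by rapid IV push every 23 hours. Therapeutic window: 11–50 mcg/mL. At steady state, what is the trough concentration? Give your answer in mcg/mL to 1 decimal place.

Over one 23-h interval, 23/16 ≈ 1.4375 half-lives elapse, leaving f ≈ 0.3692 of each dose.
Accumulation ratio R = 1/(1 − f) ≈ 1/0.6308 ≈ 1.5853.
Each bolus raises the concentration by D/Vd = 2191/129 ≈ 16.984 mcg/mL.
Cmax,ss = C₀/(1 − f) ≈ 16.984/0.6308 ≈ 26.925 mcg/mL.
Steady-state trough Cmin,ss = Cmax,ss·f ≈ 26.925 × 0.3692 ≈ 9.941 mcg/mL.
Trough 9.9 mcg/mL vs MEC 11 mcg/mL: subtherapeutic.

9.9 mcg/mL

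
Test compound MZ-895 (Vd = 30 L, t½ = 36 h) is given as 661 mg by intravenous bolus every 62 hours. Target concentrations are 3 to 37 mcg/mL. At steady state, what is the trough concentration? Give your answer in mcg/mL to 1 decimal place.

Over one 62-h interval, 62/36 ≈ 1.7222 half-lives elapse, leaving f ≈ 0.3031 of each dose.
Single-dose peak C₀ = D/Vd = 661/30 ≈ 22.033 mcg/mL.
Steady-state trough Cmin,ss = C₀·f/(1−f) ≈ 22.033 × 0.3031/0.6969 ≈ 9.583 mcg/mL.
Trough 9.6 mcg/mL vs MEC 3 mcg/mL: adequate.

9.6 mcg/mL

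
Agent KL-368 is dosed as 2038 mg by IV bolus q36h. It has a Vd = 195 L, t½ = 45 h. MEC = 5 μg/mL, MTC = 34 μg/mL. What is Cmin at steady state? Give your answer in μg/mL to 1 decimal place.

14.1 μg/mL

τ/t½ = 36/45 ≈ 0.8, so fraction remaining f = (1/2)^(36/45) ≈ 0.5743.
Each bolus raises the concentration by D/Vd = 2038/195 ≈ 10.451 μg/mL.
Steady-state trough Cmin,ss = C₀·f/(1−f) ≈ 10.451 × 0.5743/0.4257 ≈ 14.099 μg/mL.
Trough 14.1 μg/mL vs MEC 5 μg/mL: adequate.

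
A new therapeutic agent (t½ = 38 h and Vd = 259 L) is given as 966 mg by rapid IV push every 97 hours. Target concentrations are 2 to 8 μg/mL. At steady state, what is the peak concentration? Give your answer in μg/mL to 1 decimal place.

4.5 μg/mL

k = ln2/t½ = ln2/38 ≈ 0.018241 h⁻¹; fraction remaining f = e^(−kτ) = e^(−0.018241×97) ≈ 0.1704.
At steady state, accumulation factor R = 1/(1 − e^(−kτ)) ≈ 1.2054.
Each bolus raises the concentration by D/Vd = 966/259 ≈ 3.730 μg/mL.
Steady-state peak Cmax,ss = C₀·R ≈ 3.730 × 1.2054 ≈ 4.496 μg/mL.
Peak 4.5 μg/mL vs MTC 8 μg/mL: below toxic threshold.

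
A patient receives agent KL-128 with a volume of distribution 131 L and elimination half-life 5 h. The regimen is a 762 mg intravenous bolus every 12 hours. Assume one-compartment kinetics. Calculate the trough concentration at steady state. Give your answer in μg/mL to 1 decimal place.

τ/t½ = 12/5 ≈ 2.4, so fraction remaining f = (1/2)^(12/5) ≈ 0.1895.
At steady state, accumulation factor R = 1/(1 − e^(−kτ)) ≈ 1.2338.
Single-dose peak C₀ = D/Vd = 762/131 ≈ 5.817 μg/mL.
Steady-state peak Cmax,ss = C₀·R ≈ 5.817 × 1.2338 ≈ 7.177 μg/mL.
One interval later, Cmin,ss = Cmax,ss·e^(−kτ) ≈ 7.177 × 0.1895 ≈ 1.360 μg/mL.

1.4 μg/mL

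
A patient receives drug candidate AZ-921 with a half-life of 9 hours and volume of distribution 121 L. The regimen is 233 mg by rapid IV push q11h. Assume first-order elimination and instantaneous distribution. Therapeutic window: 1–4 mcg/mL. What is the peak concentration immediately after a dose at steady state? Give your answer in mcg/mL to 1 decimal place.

k = ln2/t½ = ln2/9 ≈ 0.077016 h⁻¹; fraction remaining f = e^(−kτ) = e^(−0.077016×11) ≈ 0.4286.
At steady state, accumulation factor R = 1/(1 − e^(−kτ)) ≈ 1.7501.
Single-dose peak C₀ = D/Vd = 233/121 ≈ 1.926 mcg/mL.
Steady-state peak Cmax,ss = C₀·R ≈ 1.926 × 1.7501 ≈ 3.371 mcg/mL.
Peak 3.4 mcg/mL vs MTC 4 mcg/mL: below toxic threshold.

3.4 mcg/mL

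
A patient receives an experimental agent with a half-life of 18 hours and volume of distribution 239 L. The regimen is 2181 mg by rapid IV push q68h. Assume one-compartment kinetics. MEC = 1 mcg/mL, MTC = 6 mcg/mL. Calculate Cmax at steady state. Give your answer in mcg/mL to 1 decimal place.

τ/t½ = 68/18 ≈ 3.7778, so fraction remaining f = (1/2)^(68/18) ≈ 0.0729.
Accumulation ratio R = 1/(1 − f) ≈ 1/0.9271 ≈ 1.0786.
Each bolus raises the concentration by D/Vd = 2181/239 ≈ 9.126 mcg/mL.
Steady-state peak Cmax,ss = C₀·R ≈ 9.126 × 1.0786 ≈ 9.843 mcg/mL.
Peak 9.8 mcg/mL vs MTC 6 mcg/mL: exceeds toxic threshold.

9.8 mcg/mL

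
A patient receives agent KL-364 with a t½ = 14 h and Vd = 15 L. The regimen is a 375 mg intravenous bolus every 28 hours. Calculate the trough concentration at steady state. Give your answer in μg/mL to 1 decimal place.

8.3 μg/mL

The dosing interval is 2 half-lives, so f = 2^(−2) = 0.25.
Accumulation ratio R = 1/(1 − f) = 1/0.75 = 4/3.
Single-dose peak C₀ = D/Vd = 375/15 = 25 μg/mL.
Steady-state peak Cmax,ss = C₀·R = 25 × 4/3 ≈ 33.333 μg/mL.
Steady-state trough Cmin,ss = Cmax,ss·f ≈ 33.333 × 0.25 ≈ 8.333 μg/mL.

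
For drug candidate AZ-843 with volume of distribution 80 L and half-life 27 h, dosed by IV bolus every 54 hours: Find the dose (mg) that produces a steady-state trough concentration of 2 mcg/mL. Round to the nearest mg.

τ/t½ = 54/27 ≈ 2, so f = (1/2)^(54/27) ≈ 0.250000.
Cmin,ss = (D/Vd)·f/(1−f), so D = Cmin,ss·Vd·(1−f)/f.
D = 2 × 80 × (1−f)/f ≈ 2 × 80 × 3.00000 ≈ 480.00 mg.

480 mg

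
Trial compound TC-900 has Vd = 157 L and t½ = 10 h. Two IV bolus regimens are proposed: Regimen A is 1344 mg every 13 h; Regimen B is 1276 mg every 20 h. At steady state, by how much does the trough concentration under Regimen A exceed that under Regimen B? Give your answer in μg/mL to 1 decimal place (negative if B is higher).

Regimen A: f = (1/2)^(13/10) ≈ 0.4061; Cmin,ss = (1344/157)·f/(1−f) ≈ 5.854 μg/mL.
Regimen B: f = (1/2)^(20/10) ≈ 0.2500; Cmin,ss = (1276/157)·f/(1−f) ≈ 2.709 μg/mL.
Difference ≈ 5.854 − 2.709 ≈ 3.145 μg/mL.

3.1 μg/mL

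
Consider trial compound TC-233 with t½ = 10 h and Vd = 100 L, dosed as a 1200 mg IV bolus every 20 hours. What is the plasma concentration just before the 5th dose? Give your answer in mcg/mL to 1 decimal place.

4.0 mcg/mL

f = (1/2)^(τ/t½) = (1/2)^(20/10) ≈ 0.2500.
C₀ = D/Vd = 1200/100 ≈ 12.000 mcg/mL.
Before the 5th dose, 4 doses have been given. Superposition: Cmin = C₀·(f + f² + … + f^4).
≈ 12.000 × (0.2500 + 0.0625 + 0.0156 + 0.0039) ≈ 12.000 × 0.3320 ≈ 3.984 mcg/mL.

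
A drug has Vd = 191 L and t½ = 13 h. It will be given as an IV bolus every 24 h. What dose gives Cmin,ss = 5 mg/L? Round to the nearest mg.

τ/t½ = 24/13 ≈ 1.8462, so f = (1/2)^(24/13) ≈ 0.278133.
Cmin,ss = (D/Vd)·f/(1−f), so D = Cmin,ss·Vd·(1−f)/f.
D = 5 × 191 × (1−f)/f ≈ 5 × 191 × 2.59540 ≈ 2478.61 mg.

2479 mg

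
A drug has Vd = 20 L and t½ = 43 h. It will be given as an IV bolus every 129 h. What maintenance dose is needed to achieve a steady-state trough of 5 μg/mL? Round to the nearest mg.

τ/t½ = 129/43 ≈ 3, so f = (1/2)^(129/43) ≈ 0.125000.
Cmin,ss = (D/Vd)·f/(1−f), so D = Cmin,ss·Vd·(1−f)/f.
D = 5 × 20 × (1−f)/f ≈ 5 × 20 × 7.00000 ≈ 700.00 mg.

700 mg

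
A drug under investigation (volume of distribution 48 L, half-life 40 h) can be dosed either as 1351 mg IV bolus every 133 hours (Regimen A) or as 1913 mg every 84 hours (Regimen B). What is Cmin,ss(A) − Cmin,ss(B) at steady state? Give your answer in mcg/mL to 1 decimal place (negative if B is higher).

-9.0 mcg/mL

Regimen A: f = (1/2)^(133/40) ≈ 0.0998; Cmin,ss = (1351/48)·f/(1−f) ≈ 3.120 mcg/mL.
Regimen B: f = (1/2)^(84/40) ≈ 0.2333; Cmin,ss = (1913/48)·f/(1−f) ≈ 12.127 mcg/mL.
Difference ≈ 3.120 − 12.127 ≈ -9.007 mcg/mL.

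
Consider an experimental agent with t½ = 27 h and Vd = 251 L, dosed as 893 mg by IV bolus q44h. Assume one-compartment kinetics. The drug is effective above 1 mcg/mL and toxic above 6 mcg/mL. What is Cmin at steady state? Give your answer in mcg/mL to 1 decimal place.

1.7 mcg/mL

k = ln2/t½ = ln2/27 ≈ 0.025672 h⁻¹; fraction remaining f = e^(−kτ) = e^(−0.025672×44) ≈ 0.3232.
Accumulation ratio R = 1/(1 − f) ≈ 1/0.6768 ≈ 1.4775.
Single-dose peak C₀ = D/Vd = 893/251 ≈ 3.558 mcg/mL.
Steady-state peak Cmax,ss = C₀·R ≈ 3.558 × 1.4775 ≈ 5.257 mcg/mL.
Steady-state trough Cmin,ss = Cmax,ss·f ≈ 5.257 × 0.3232 ≈ 1.699 mcg/mL.
Trough 1.7 mcg/mL vs MEC 1 mcg/mL: adequate.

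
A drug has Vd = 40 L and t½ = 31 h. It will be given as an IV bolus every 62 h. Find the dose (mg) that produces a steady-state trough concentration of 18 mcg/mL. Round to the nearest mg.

2160 mg

τ/t½ = 62/31 ≈ 2, so f = (1/2)^(62/31) ≈ 0.250000.
Cmin,ss = (D/Vd)·f/(1−f), so D = Cmin,ss·Vd·(1−f)/f.
D = 18 × 40 × (1−f)/f ≈ 18 × 40 × 3.00000 ≈ 2160.00 mg.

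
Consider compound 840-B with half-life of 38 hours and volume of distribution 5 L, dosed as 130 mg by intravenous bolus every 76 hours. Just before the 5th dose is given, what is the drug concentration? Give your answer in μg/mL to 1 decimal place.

f = (1/2)^(τ/t½) = (1/2)^(76/38) ≈ 0.2500.
C₀ = D/Vd = 130/5 ≈ 26.000 μg/mL.
Before the 5th dose, 4 doses have been given. Superposition: Cmin = C₀·(f + f² + … + f^4).
≈ 26.000 × (0.2500 + 0.0625 + 0.0156 + 0.0039) ≈ 26.000 × 0.3320 ≈ 8.632 μg/mL.

8.6 μg/mL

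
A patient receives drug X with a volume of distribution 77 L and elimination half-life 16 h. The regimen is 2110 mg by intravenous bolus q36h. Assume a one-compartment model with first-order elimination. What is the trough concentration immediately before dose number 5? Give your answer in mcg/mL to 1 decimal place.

7.3 mcg/mL

f = (1/2)^(τ/t½) = (1/2)^(36/16) ≈ 0.2102.
C₀ = D/Vd = 2110/77 ≈ 27.403 mcg/mL.
Before the 5th dose, 4 doses have been given. Superposition: Cmin = C₀·(f + f² + … + f^4).
≈ 27.403 × (0.2102 + 0.0442 + 0.0093 + 0.0020) ≈ 27.403 × 0.2657 ≈ 7.281 mcg/mL.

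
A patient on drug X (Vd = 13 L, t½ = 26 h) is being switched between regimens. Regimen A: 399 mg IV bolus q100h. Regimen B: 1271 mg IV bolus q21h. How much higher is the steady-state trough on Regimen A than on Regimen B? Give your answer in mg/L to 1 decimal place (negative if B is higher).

-128.0 mg/L

Regimen A: f = (1/2)^(100/26) ≈ 0.0695; Cmin,ss = (399/13)·f/(1−f) ≈ 2.292 mg/L.
Regimen B: f = (1/2)^(21/26) ≈ 0.5713; Cmin,ss = (1271/13)·f/(1−f) ≈ 130.291 mg/L.
Difference ≈ 2.292 − 130.291 ≈ -127.999 mg/L.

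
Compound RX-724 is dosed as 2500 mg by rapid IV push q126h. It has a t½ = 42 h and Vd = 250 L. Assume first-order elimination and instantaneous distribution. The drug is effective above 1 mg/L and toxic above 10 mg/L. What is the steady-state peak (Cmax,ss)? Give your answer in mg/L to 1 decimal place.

The dosing interval is 3 half-lives, so f = 2^(−3) = 0.125.
At steady state, R = 1/(1 − 0.125) = 8/7.
Single-dose peak C₀ = D/Vd = 2500/250 = 10 mg/L.
Steady-state peak Cmax,ss = C₀·R = 10 × 8/7 ≈ 11.429 mg/L.
Peak 11.4 mg/L vs MTC 10 mg/L: exceeds toxic threshold.

11.4 mg/L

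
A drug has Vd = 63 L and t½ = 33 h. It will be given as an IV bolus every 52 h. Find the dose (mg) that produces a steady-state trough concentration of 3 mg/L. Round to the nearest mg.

374 mg

τ/t½ = 52/33 ≈ 1.5758, so f = (1/2)^(52/33) ≈ 0.335467.
Cmin,ss = (D/Vd)·f/(1−f), so D = Cmin,ss·Vd·(1−f)/f.
D = 3 × 63 × (1−f)/f ≈ 3 × 63 × 1.98092 ≈ 374.39 mg.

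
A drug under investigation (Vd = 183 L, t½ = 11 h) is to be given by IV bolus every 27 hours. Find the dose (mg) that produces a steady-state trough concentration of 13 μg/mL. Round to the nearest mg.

τ/t½ = 27/11 ≈ 2.4545, so f = (1/2)^(27/11) ≈ 0.182435.
Cmin,ss = (D/Vd)·f/(1−f), so D = Cmin,ss·Vd·(1−f)/f.
D = 13 × 183 × (1−f)/f ≈ 13 × 183 × 4.48140 ≈ 10661.25 mg.

10661 mg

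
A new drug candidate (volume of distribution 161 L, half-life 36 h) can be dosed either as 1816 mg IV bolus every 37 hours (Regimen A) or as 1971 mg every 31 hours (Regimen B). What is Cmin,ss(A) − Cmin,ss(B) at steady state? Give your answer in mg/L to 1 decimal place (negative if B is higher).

-4.1 mg/L

Regimen A: f = (1/2)^(37/36) ≈ 0.4905; Cmin,ss = (1816/161)·f/(1−f) ≈ 10.859 mg/L.
Regimen B: f = (1/2)^(31/36) ≈ 0.5505; Cmin,ss = (1971/161)·f/(1−f) ≈ 14.993 mg/L.
Difference ≈ 10.859 − 14.993 ≈ -4.134 mg/L.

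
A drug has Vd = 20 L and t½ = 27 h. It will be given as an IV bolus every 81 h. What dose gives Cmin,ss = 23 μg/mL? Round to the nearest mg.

3220 mg

τ/t½ = 81/27 ≈ 3, so f = (1/2)^(81/27) ≈ 0.125000.
Cmin,ss = (D/Vd)·f/(1−f), so D = Cmin,ss·Vd·(1−f)/f.
D = 23 × 20 × (1−f)/f ≈ 23 × 20 × 7.00000 ≈ 3220.00 mg.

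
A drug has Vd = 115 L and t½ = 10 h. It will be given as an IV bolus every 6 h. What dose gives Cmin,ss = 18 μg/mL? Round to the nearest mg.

τ/t½ = 6/10 ≈ 0.6, so f = (1/2)^(6/10) ≈ 0.659754.
Cmin,ss = (D/Vd)·f/(1−f), so D = Cmin,ss·Vd·(1−f)/f.
D = 18 × 115 × (1−f)/f ≈ 18 × 115 × 0.51572 ≈ 1067.54 mg.

1068 mg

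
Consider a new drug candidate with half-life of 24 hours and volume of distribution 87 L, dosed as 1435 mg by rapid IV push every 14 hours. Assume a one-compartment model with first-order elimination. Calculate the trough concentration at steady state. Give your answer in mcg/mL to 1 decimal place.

Over one 14-h interval, 14/24 ≈ 0.58333 half-lives elapse, leaving f ≈ 0.6674 of each dose.
Accumulation ratio R = 1/(1 − f) ≈ 1/0.3326 ≈ 3.0066.
Single-dose peak C₀ = D/Vd = 1435/87 ≈ 16.494 mcg/mL.
Steady-state peak Cmax,ss = C₀·R ≈ 16.494 × 3.0066 ≈ 49.591 mcg/mL.
Steady-state trough Cmin,ss = Cmax,ss·f ≈ 49.591 × 0.6674 ≈ 33.097 mcg/mL.

33.1 mcg/mL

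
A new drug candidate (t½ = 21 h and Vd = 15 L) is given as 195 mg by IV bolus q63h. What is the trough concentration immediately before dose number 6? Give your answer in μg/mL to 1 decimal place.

1.9 μg/mL

f = (1/2)^(τ/t½) = (1/2)^(63/21) ≈ 0.1250.
C₀ = D/Vd = 195/15 ≈ 13.000 μg/mL.
Before the 6th dose, 5 doses have been given. Superposition: Cmin = C₀·(f + f² + … + f^5).
≈ 13.000 × (0.1250 + 0.0156 + 0.0020 + 0.0002 + 0.0000) ≈ 13.000 × 0.1428 ≈ 1.856 μg/mL.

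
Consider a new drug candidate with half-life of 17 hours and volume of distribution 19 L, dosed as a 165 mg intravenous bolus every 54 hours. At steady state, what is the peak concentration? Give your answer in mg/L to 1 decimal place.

τ/t½ = 54/17 ≈ 3.1765, so fraction remaining f = (1/2)^(54/17) ≈ 0.1106.
At steady state, accumulation factor R = 1/(1 − e^(−kτ)) ≈ 1.1244.
Single-dose peak C₀ = D/Vd = 165/19 ≈ 8.684 mg/L.
Steady-state peak Cmax,ss = C₀·R ≈ 8.684 × 1.1244 ≈ 9.764 mg/L.

9.8 mg/L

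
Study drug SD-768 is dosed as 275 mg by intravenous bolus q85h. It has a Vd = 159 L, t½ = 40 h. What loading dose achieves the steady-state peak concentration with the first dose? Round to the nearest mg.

f = (1/2)^(85/40) ≈ 0.229251; accumulation ratio R = 1/(1−f) ≈ 1.29744.
Loading dose to hit Cmax,ss on first dose: D_load = D_maint·R ≈ 275 × 1.29744 ≈ 356.80 mg.

357 mg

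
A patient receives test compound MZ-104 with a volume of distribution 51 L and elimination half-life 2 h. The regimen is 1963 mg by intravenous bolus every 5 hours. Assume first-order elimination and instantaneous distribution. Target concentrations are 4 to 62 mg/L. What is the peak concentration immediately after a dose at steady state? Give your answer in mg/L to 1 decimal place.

46.8 mg/L

τ/t½ = 5/2 ≈ 2.5, so fraction remaining f = (1/2)^(5/2) ≈ 0.1768.
At steady state, accumulation factor R = 1/(1 − e^(−kτ)) ≈ 1.2148.
Each bolus raises the concentration by D/Vd = 1963/51 ≈ 38.490 mg/L.
Steady-state peak Cmax,ss = C₀·R ≈ 38.490 × 1.2148 ≈ 46.758 mg/L.
Peak 46.8 mg/L vs MTC 62 mg/L: below toxic threshold.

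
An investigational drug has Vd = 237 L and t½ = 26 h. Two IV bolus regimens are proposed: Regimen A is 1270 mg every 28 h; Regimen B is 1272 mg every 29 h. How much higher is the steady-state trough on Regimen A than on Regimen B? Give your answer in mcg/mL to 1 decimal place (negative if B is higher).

0.2 mcg/mL

Regimen A: f = (1/2)^(28/26) ≈ 0.4740; Cmin,ss = (1270/237)·f/(1−f) ≈ 4.829 mcg/mL.
Regimen B: f = (1/2)^(29/26) ≈ 0.4616; Cmin,ss = (1272/237)·f/(1−f) ≈ 4.602 mcg/mL.
Difference ≈ 4.829 − 4.602 ≈ 0.227 mcg/mL.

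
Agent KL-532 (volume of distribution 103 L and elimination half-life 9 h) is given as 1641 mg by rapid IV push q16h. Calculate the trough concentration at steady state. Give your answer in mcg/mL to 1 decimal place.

6.6 mcg/mL

k = ln2/t½ = ln2/9 ≈ 0.077016 h⁻¹; fraction remaining f = e^(−kτ) = e^(−0.077016×16) ≈ 0.2916.
Single-dose peak C₀ = D/Vd = 1641/103 ≈ 15.932 mcg/mL.
Steady-state trough Cmin,ss = C₀·f/(1−f) ≈ 15.932 × 0.2916/0.7084 ≈ 6.558 mcg/mL.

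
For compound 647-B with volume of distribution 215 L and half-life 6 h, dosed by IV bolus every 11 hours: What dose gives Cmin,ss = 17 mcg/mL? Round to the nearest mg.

9370 mg

τ/t½ = 11/6 ≈ 1.8333, so f = (1/2)^(11/6) ≈ 0.280616.
Cmin,ss = (D/Vd)·f/(1−f), so D = Cmin,ss·Vd·(1−f)/f.
D = 17 × 215 × (1−f)/f ≈ 17 × 215 × 2.56359 ≈ 9369.92 mg.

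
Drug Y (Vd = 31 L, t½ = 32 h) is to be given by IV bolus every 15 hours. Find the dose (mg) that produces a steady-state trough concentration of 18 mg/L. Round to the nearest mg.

τ/t½ = 15/32 ≈ 0.46875, so f = (1/2)^(15/32) ≈ 0.722590.
Cmin,ss = (D/Vd)·f/(1−f), so D = Cmin,ss·Vd·(1−f)/f.
D = 18 × 31 × (1−f)/f ≈ 18 × 31 × 0.38391 ≈ 214.22 mg.

214 mg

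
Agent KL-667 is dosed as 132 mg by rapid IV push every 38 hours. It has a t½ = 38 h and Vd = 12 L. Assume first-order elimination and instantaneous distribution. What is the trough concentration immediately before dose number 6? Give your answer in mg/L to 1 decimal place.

f = (1/2)^(τ/t½) = (1/2)^(38/38) ≈ 0.5000.
C₀ = D/Vd = 132/12 ≈ 11.000 mg/L.
Before the 6th dose, 5 doses have been given. Superposition: Cmin = C₀·(f + f² + … + f^5).
≈ 11.000 × (0.5000 + 0.2500 + 0.1250 + 0.0625 + 0.0313) ≈ 11.000 × 0.9688 ≈ 10.657 mg/L.

10.7 mg/L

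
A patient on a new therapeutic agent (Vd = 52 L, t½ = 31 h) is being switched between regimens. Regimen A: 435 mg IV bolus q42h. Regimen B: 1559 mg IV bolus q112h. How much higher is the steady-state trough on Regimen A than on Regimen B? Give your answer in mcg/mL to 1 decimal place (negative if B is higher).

Regimen A: f = (1/2)^(42/31) ≈ 0.3910; Cmin,ss = (435/52)·f/(1−f) ≈ 5.371 mcg/mL.
Regimen B: f = (1/2)^(112/31) ≈ 0.0817; Cmin,ss = (1559/52)·f/(1−f) ≈ 2.667 mcg/mL.
Difference ≈ 5.371 − 2.667 ≈ 2.704 mcg/mL.

2.7 mcg/mL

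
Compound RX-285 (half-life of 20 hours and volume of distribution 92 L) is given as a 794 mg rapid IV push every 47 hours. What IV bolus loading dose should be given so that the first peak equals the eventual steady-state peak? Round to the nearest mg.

f = (1/2)^(47/20) ≈ 0.196146; accumulation ratio R = 1/(1−f) ≈ 1.24401.
Loading dose to hit Cmax,ss on first dose: D_load = D_maint·R ≈ 794 × 1.24401 ≈ 987.74 mg.

988 mg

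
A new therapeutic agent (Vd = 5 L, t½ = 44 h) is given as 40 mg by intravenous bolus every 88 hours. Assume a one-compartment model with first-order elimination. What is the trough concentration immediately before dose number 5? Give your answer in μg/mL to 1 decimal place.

f = (1/2)^(τ/t½) = (1/2)^(88/44) ≈ 0.2500.
C₀ = D/Vd = 40/5 ≈ 8.000 μg/mL.
Before the 5th dose, 4 doses have been given. Superposition: Cmin = C₀·(f + f² + … + f^4).
≈ 8.000 × (0.2500 + 0.0625 + 0.0156 + 0.0039) ≈ 8.000 × 0.3320 ≈ 2.656 μg/mL.

2.7 μg/mL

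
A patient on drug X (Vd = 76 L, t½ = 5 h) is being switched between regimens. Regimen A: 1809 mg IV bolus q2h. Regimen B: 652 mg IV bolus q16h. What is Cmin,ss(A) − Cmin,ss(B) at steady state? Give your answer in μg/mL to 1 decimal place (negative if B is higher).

Regimen A: f = (1/2)^(2/5) ≈ 0.7579; Cmin,ss = (1809/76)·f/(1−f) ≈ 74.515 μg/mL.
Regimen B: f = (1/2)^(16/5) ≈ 0.1088; Cmin,ss = (652/76)·f/(1−f) ≈ 1.047 μg/mL.
Difference ≈ 74.515 − 1.047 ≈ 73.468 μg/mL.

73.5 μg/mL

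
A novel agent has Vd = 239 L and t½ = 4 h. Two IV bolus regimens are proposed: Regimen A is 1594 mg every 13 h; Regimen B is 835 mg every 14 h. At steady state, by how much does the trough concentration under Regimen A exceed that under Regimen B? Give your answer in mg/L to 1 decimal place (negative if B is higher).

0.4 mg/L

Regimen A: f = (1/2)^(13/4) ≈ 0.1051; Cmin,ss = (1594/239)·f/(1−f) ≈ 0.783 mg/L.
Regimen B: f = (1/2)^(14/4) ≈ 0.0884; Cmin,ss = (835/239)·f/(1−f) ≈ 0.339 mg/L.
Difference ≈ 0.783 − 0.339 ≈ 0.444 mg/L.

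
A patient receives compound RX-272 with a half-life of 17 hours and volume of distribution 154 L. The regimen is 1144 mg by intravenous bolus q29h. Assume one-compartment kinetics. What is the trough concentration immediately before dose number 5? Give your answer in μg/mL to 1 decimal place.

3.3 μg/mL

f = (1/2)^(τ/t½) = (1/2)^(29/17) ≈ 0.3065.
C₀ = D/Vd = 1144/154 ≈ 7.429 μg/mL.
Before the 5th dose, 4 doses have been given. Superposition: Cmin = C₀·(f + f² + … + f^4).
≈ 7.429 × (0.3065 + 0.0939 + 0.0288 + 0.0088) ≈ 7.429 × 0.4380 ≈ 3.254 μg/mL.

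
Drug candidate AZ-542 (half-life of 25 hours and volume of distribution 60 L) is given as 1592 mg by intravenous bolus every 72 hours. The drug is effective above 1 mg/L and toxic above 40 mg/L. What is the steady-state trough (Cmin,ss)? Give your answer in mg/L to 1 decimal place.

τ/t½ = 72/25 ≈ 2.88, so fraction remaining f = (1/2)^(72/25) ≈ 0.1358.
Accumulation ratio R = 1/(1 − f) ≈ 1/0.8642 ≈ 1.1571.
Single-dose peak C₀ = D/Vd = 1592/60 ≈ 26.533 mg/L.
Steady-state peak Cmax,ss = C₀·R ≈ 26.533 × 1.1571 ≈ 30.701 mg/L.
Steady-state trough Cmin,ss = Cmax,ss·f ≈ 30.701 × 0.1358 ≈ 4.169 mg/L.
Trough 4.2 mg/L vs MEC 1 mg/L: adequate.

4.2 mg/L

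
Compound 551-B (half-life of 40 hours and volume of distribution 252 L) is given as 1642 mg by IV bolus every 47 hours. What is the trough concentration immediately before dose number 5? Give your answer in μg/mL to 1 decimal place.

5.0 μg/mL

f = (1/2)^(τ/t½) = (1/2)^(47/40) ≈ 0.4429.
C₀ = D/Vd = 1642/252 ≈ 6.516 μg/mL.
Before the 5th dose, 4 doses have been given. Superposition: Cmin = C₀·(f + f² + … + f^4).
≈ 6.516 × (0.4429 + 0.1962 + 0.0869 + 0.0385) ≈ 6.516 × 0.7645 ≈ 4.981 μg/mL.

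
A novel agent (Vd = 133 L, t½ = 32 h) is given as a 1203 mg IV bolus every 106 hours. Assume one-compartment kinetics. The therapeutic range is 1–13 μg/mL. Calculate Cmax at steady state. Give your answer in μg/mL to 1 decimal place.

Over one 106-h interval, 106/32 ≈ 3.3125 half-lives elapse, leaving f ≈ 0.1007 of each dose.
Accumulation ratio R = 1/(1 − f) ≈ 1/0.8993 ≈ 1.1120.
Each bolus raises the concentration by D/Vd = 1203/133 ≈ 9.045 μg/mL.
Cmax,ss = C₀/(1 − f) ≈ 9.045/0.8993 ≈ 10.058 μg/mL.
Peak 10.1 μg/mL vs MTC 13 μg/mL: below toxic threshold.

10.1 μg/mL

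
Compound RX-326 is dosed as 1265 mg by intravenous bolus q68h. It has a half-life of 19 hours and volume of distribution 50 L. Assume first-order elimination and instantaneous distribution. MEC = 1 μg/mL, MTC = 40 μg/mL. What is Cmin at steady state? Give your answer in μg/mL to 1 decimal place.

2.3 μg/mL

Over one 68-h interval, 68/19 ≈ 3.5789 half-lives elapse, leaving f ≈ 0.0837 of each dose.
Accumulation ratio R = 1/(1 − f) ≈ 1/0.9163 ≈ 1.0913.
Single-dose peak C₀ = D/Vd = 1265/50 ≈ 25.300 μg/mL.
Cmax,ss = C₀/(1 − f) ≈ 25.300/0.9163 ≈ 27.611 μg/mL.
Steady-state trough Cmin,ss = Cmax,ss·f ≈ 27.611 × 0.0837 ≈ 2.311 μg/mL.
Trough 2.3 μg/mL vs MEC 1 μg/mL: adequate.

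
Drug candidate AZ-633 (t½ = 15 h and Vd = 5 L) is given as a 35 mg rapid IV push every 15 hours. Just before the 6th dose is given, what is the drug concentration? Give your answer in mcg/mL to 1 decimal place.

f = (1/2)^(τ/t½) = (1/2)^(15/15) ≈ 0.5000.
C₀ = D/Vd = 35/5 ≈ 7.000 mcg/mL.
Before the 6th dose, 5 doses have been given. Superposition: Cmin = C₀·(f + f² + … + f^5).
≈ 7.000 × (0.5000 + 0.2500 + 0.1250 + 0.0625 + 0.0313) ≈ 7.000 × 0.9688 ≈ 6.782 mcg/mL.

6.8 mcg/mL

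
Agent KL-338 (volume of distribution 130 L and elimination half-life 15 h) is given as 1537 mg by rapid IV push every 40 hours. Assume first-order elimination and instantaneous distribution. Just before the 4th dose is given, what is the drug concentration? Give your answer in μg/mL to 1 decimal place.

2.2 μg/mL

f = (1/2)^(τ/t½) = (1/2)^(40/15) ≈ 0.1575.
C₀ = D/Vd = 1537/130 ≈ 11.823 μg/mL.
Before the 4th dose, 3 doses have been given. Superposition: Cmin = C₀·(f + f² + … + f^3).
≈ 11.823 × (0.1575 + 0.0248 + 0.0039) ≈ 11.823 × 0.1862 ≈ 2.201 μg/mL.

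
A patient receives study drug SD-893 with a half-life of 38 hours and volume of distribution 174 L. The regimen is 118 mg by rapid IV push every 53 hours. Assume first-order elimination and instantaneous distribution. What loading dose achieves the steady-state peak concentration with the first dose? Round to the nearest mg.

190 mg

f = (1/2)^(53/38) ≈ 0.380314; accumulation ratio R = 1/(1−f) ≈ 1.61372.
Loading dose to hit Cmax,ss on first dose: D_load = D_maint·R ≈ 118 × 1.61372 ≈ 190.42 mg.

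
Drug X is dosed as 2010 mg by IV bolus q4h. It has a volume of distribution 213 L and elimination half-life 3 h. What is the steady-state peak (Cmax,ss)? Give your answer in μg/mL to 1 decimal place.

Over one 4-h interval, 4/3 ≈ 1.3333 half-lives elapse, leaving f ≈ 0.3969 of each dose.
At steady state, accumulation factor R = 1/(1 − e^(−kτ)) ≈ 1.6581.
Single-dose peak C₀ = D/Vd = 2010/213 ≈ 9.437 μg/mL.
Cmax,ss = C₀/(1 − f) ≈ 9.437/0.6031 ≈ 15.647 μg/mL.

15.6 μg/mL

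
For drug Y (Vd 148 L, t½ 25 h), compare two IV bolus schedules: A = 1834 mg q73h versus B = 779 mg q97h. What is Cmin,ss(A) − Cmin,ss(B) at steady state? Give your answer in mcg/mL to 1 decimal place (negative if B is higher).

1.5 mcg/mL

Regimen A: f = (1/2)^(73/25) ≈ 0.1321; Cmin,ss = (1834/148)·f/(1−f) ≈ 1.886 mcg/mL.
Regimen B: f = (1/2)^(97/25) ≈ 0.0679; Cmin,ss = (779/148)·f/(1−f) ≈ 0.383 mcg/mL.
Difference ≈ 1.886 − 0.383 ≈ 1.503 mcg/mL.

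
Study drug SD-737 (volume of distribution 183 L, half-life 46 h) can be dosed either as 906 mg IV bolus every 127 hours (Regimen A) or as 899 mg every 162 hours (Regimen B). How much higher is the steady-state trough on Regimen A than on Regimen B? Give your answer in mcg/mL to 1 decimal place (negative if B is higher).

0.4 mcg/mL

Regimen A: f = (1/2)^(127/46) ≈ 0.1475; Cmin,ss = (906/183)·f/(1−f) ≈ 0.857 mcg/mL.
Regimen B: f = (1/2)^(162/46) ≈ 0.0871; Cmin,ss = (899/183)·f/(1−f) ≈ 0.469 mcg/mL.
Difference ≈ 0.857 − 0.469 ≈ 0.388 mcg/mL.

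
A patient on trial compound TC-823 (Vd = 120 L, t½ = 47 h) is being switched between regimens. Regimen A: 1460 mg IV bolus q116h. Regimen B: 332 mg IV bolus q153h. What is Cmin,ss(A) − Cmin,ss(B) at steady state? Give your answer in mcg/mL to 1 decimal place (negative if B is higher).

Regimen A: f = (1/2)^(116/47) ≈ 0.1807; Cmin,ss = (1460/120)·f/(1−f) ≈ 2.683 mcg/mL.
Regimen B: f = (1/2)^(153/47) ≈ 0.1047; Cmin,ss = (332/120)·f/(1−f) ≈ 0.324 mcg/mL.
Difference ≈ 2.683 − 0.324 ≈ 2.359 mcg/mL.

2.4 mcg/mL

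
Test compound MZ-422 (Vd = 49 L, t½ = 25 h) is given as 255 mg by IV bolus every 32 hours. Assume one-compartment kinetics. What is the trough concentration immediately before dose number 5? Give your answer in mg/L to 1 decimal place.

3.5 mg/L

f = (1/2)^(τ/t½) = (1/2)^(32/25) ≈ 0.4118.
C₀ = D/Vd = 255/49 ≈ 5.204 mg/L.
Before the 5th dose, 4 doses have been given. Superposition: Cmin = C₀·(f + f² + … + f^4).
≈ 5.204 × (0.4118 + 0.1696 + 0.0698 + 0.0288) ≈ 5.204 × 0.6800 ≈ 3.539 mg/L.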